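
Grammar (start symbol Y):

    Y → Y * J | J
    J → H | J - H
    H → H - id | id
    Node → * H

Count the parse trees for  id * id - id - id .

Parse trees for id * id - id - id:
  [Y [Y [J [H id]]] * [J [H [H [H id] - id] - id]]]
  [Y [Y [J [H id]]] * [J [J [H id]] - [H [H id] - id]]]
  [Y [Y [J [H id]]] * [J [J [H [H id] - id]] - [H id]]]
  [Y [Y [J [H id]]] * [J [J [J [H id]] - [H id]] - [H id]]]

4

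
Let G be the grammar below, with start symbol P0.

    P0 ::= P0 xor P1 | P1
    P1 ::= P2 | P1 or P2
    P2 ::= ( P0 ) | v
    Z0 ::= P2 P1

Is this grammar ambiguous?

(Z0 is unreachable from P0, so its rules don't affect L(P0).) P0 → P0 xor P1 | P1  ;  P1 → P1 or P2 | P2  — a left-associative chain with P2 at the bottom. Each string factors uniquely by precedence.

Unambiguous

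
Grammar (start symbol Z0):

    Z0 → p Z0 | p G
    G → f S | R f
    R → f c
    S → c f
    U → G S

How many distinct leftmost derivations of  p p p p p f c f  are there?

Parse trees for p p p p p f c f:
  [Z0 p [Z0 p [Z0 p [Z0 p [Z0 p [G f [S c f]]]]]]]
  [Z0 p [Z0 p [Z0 p [Z0 p [Z0 p [G [R f c] f]]]]]]

2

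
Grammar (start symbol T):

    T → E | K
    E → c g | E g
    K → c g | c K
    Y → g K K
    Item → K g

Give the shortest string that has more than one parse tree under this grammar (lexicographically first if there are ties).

length 2: c g has 2 parse trees

Two derivations of c g:
  T ⇒ E ⇒ c g
  T ⇒ K ⇒ c g

c g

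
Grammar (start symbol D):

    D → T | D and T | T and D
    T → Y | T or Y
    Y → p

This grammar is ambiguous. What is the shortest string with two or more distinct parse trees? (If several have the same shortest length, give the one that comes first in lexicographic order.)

length 1: no string has ≥2 trees
length 3: p and p has 2 parse trees

Two derivations of p and p:
  D ⇒ D and T ⇒ T and T ⇒ Y and T ⇒ p and T ⇒ p and Y ⇒ p and p
  D ⇒ T and D ⇒ Y and D ⇒ p and D ⇒ p and T ⇒ p and Y ⇒ p and p

p and p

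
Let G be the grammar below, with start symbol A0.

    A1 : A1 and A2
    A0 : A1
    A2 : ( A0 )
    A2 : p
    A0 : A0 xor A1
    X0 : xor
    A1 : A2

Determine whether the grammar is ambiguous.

Only A0, A1, A2 are reachable from A0; ignoring the rest: A0 → A0 xor A1 | A1  ;  A1 → A1 and A2 | A2  — a left-associative chain with A2 at the bottom. Each string factors uniquely by precedence.

Unambiguous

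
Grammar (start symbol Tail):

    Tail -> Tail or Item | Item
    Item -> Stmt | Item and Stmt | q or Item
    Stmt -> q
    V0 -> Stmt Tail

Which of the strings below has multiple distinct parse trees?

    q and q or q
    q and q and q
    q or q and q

q or q and q

q and q or q: 1 tree
q and q and q: 1 tree
q or q and q: 3 trees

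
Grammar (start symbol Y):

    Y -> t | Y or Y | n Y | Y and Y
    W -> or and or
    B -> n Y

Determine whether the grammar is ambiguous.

Ambiguous

Witness: n t and t

Derivation 1: Y ⇒ n Y ⇒ n Y and Y ⇒ n t and Y ⇒ n t and t
Derivation 2: Y ⇒ Y and Y ⇒ n Y and Y ⇒ n t and Y ⇒ n t and t

Two distinct leftmost derivations for the same string.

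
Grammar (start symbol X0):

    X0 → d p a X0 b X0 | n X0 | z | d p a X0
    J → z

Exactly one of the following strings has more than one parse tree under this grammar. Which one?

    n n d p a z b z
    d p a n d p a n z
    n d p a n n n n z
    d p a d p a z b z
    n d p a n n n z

d p a d p a z b z

n n d p a z b z: 1 tree
d p a n d p a n z: 1 tree
n d p a n n n n z: 1 tree
d p a d p a z b z: 2 trees
n d p a n n n z: 1 tree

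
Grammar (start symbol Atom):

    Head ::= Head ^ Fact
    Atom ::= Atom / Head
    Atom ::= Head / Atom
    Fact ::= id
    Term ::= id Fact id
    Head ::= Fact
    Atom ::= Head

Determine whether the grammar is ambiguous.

Witness: id / id

Derivation 1: Atom ⇒ Atom / Head ⇒ Head / Head ⇒ Fact / Head ⇒ id / Head ⇒ id / Fact ⇒ id / id
Derivation 2: Atom ⇒ Head / Atom ⇒ Fact / Atom ⇒ id / Atom ⇒ id / Head ⇒ id / Fact ⇒ id / id

Two distinct leftmost derivations for the same string.

Ambiguous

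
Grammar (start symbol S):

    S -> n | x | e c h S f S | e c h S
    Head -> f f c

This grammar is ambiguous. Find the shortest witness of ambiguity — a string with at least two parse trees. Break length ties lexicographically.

length 1: no string has ≥2 trees
length 4: no string has ≥2 trees
length 6: no string has ≥2 trees
length 7: no string has ≥2 trees
length 9: e c h e c h n f n has 2 parse trees

Two derivations of e c h e c h n f n:
  S ⇒ e c h S f S ⇒ e c h e c h S f S ⇒ e c h e c h n f S ⇒ e c h e c h n f n
  S ⇒ e c h S ⇒ e c h e c h S f S ⇒ e c h e c h n f S ⇒ e c h e c h n f n

e c h e c h n f n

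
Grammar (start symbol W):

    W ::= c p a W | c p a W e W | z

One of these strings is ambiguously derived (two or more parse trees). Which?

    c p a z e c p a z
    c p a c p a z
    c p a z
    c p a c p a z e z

c p a c p a z e z

c p a z e c p a z: 1 tree
c p a c p a z: 1 tree
c p a z: 1 tree
c p a c p a z e z: 2 trees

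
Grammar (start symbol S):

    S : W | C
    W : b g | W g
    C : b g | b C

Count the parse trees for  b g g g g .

1

Parse trees for b g g g g:
  [S [W [W [W [W b g] g] g] g]]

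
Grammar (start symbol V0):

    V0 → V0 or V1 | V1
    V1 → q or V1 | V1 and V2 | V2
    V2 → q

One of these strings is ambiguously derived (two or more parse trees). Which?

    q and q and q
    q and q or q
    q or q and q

q and q and q: 1 tree
q and q or q: 1 tree
q or q and q: 3 trees

q or q and q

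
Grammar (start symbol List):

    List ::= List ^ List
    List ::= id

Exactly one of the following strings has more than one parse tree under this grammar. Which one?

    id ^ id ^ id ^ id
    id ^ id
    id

id ^ id ^ id ^ id

id ^ id ^ id ^ id: 5 trees
id ^ id: 1 tree
id: 1 tree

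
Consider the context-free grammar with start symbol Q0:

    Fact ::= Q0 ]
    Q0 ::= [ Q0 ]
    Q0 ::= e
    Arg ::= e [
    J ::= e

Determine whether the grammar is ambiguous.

Only Q0 is reachable from Q0; ignoring the rest: Each string is a nest of matched brackets around a single atom. An opening bracket forces the recursive rule; an atom forces the base rule.

Unambiguous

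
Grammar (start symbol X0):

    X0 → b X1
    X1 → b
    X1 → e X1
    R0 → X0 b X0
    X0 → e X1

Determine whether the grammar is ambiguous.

Only X0, X1 are reachable from X0; ignoring the rest: Each reachable nonterminal has at most one production per leading terminal, and all productions are right-linear; the derivation is determined token-by-token.

Unambiguous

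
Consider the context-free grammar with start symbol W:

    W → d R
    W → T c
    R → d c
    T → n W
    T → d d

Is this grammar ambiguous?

Ambiguous

Witness: d d c

Derivation 1: W ⇒ d R ⇒ d d c
Derivation 2: W ⇒ T c ⇒ d d c

Two distinct leftmost derivations for the same string.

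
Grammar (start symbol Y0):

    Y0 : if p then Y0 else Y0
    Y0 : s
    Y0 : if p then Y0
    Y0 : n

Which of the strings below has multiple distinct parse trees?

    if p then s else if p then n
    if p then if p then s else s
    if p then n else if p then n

if p then if p then s else s

if p then s else if p then n: 1 tree
if p then if p then s else s: 2 trees
if p then n else if p then n: 1 tree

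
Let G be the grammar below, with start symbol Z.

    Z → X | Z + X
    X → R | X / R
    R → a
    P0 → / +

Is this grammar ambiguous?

Unambiguous

Only Z, X, R are reachable from Z; ignoring the rest: The grammar is stratified — Z handles '+' (left-recursive), X handles '/', R atoms. Each operator has a fixed associativity and precedence level, so every string has one parse.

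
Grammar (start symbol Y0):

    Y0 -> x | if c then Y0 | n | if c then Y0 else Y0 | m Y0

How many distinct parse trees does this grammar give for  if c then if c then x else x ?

Parse trees for if c then if c then x else x:
  [Y0 if c then [Y0 if c then [Y0 x] else [Y0 x]]]
  [Y0 if c then [Y0 if c then [Y0 x]] else [Y0 x]]

2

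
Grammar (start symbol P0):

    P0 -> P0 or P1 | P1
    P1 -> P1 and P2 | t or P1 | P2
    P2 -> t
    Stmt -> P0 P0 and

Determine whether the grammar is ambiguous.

Witness: t or t

Derivation 1: P0 ⇒ P0 or P1 ⇒ P1 or P1 ⇒ P2 or P1 ⇒ t or P1 ⇒ t or P2 ⇒ t or t
Derivation 2: P0 ⇒ P1 ⇒ t or P1 ⇒ t or P2 ⇒ t or t

Two distinct leftmost derivations for the same string.

Ambiguous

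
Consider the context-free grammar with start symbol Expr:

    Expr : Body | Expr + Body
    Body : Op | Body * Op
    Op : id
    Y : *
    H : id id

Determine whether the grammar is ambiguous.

(Y, H are unreachable from Expr, so their rules don't affect L(Expr).) The grammar is stratified — Expr handles '+' (left-recursive), Body handles '*', Op atoms. Each operator has a fixed associativity and precedence level, so every string has one parse.

Unambiguous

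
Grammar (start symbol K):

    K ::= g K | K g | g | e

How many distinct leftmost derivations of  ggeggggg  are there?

21

Parse trees for ggeggggg (showing first 6 of 21):
  [K g [K g [K [K [K [K [K [K e] g] g] g] g] g]]]
  [K g [K [K g [K [K [K [K [K e] g] g] g] g]] g]]
  [K g [K [K [K g [K [K [K [K e] g] g] g]] g] g]]
  [K g [K [K [K [K g [K [K [K e] g] g]] g] g] g]]
  [K g [K [K [K [K [K g [K [K e] g]] g] g] g] g]]
  [K g [K [K [K [K [K [K g [K e]] g] g] g] g] g]]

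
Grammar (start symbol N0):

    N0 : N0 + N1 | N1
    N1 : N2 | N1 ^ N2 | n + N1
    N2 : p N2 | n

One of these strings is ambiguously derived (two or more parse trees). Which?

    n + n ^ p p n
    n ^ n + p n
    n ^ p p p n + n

n + n ^ p p n

n + n ^ p p n: 3 trees
n ^ n + p n: 1 tree
n ^ p p p n + n: 1 tree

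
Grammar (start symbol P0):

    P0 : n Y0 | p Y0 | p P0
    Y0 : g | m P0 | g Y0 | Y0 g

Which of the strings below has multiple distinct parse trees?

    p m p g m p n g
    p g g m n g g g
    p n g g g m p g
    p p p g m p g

p g g m n g g g

p m p g m p n g: 1 tree
p g g m n g g g: 16 trees
p n g g g m p g: 1 tree
p p p g m p g: 1 tree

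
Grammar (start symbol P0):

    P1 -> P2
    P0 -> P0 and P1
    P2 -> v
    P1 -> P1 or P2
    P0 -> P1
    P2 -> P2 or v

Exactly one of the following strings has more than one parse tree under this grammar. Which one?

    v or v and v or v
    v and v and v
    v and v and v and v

v or v and v or v

v or v and v or v: 4 trees
v and v and v: 1 tree
v and v and v and v: 1 tree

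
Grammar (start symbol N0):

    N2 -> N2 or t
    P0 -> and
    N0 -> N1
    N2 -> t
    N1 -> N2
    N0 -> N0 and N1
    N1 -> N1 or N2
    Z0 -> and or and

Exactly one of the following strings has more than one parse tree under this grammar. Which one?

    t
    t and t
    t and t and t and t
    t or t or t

t: 1 tree
t and t: 1 tree
t and t and t and t: 1 tree
t or t or t: 4 trees

t or t or t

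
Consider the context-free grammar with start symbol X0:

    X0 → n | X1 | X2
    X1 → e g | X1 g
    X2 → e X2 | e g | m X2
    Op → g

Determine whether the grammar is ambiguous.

Witness: e g

Derivation 1: X0 ⇒ X1 ⇒ e g
Derivation 2: X0 ⇒ X2 ⇒ e g

Two distinct leftmost derivations for the same string.

Ambiguous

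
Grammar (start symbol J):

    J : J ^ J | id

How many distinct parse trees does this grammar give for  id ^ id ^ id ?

2

Parse trees for id ^ id ^ id:
  [J [J id] ^ [J [J id] ^ [J id]]]
  [J [J [J id] ^ [J id]] ^ [J id]]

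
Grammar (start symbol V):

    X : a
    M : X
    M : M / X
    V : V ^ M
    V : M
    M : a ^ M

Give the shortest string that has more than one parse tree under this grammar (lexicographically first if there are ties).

a ^ a

length 1: no string has ≥2 trees
length 3: a ^ a has 2 parse trees

Two derivations of a ^ a:
  V ⇒ V ^ M ⇒ M ^ M ⇒ X ^ M ⇒ a ^ M ⇒ a ^ X ⇒ a ^ a
  V ⇒ M ⇒ a ^ M ⇒ a ^ X ⇒ a ^ a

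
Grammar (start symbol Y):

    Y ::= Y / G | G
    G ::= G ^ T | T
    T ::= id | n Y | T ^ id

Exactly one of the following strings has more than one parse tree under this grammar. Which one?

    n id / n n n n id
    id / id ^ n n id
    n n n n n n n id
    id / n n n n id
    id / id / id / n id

n id / n n n n id: 2 trees
id / id ^ n n id: 1 tree
n n n n n n n id: 1 tree
id / n n n n id: 1 tree
id / id / id / n id: 1 tree

n id / n n n n id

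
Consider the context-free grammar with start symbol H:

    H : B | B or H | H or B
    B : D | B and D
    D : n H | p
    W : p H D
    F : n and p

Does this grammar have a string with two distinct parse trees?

Witness: p or p

Derivation 1: H ⇒ B or H ⇒ D or H ⇒ p or H ⇒ p or B ⇒ p or D ⇒ p or p
Derivation 2: H ⇒ H or B ⇒ B or B ⇒ D or B ⇒ p or B ⇒ p or D ⇒ p or p

Two distinct leftmost derivations for the same string.

Ambiguous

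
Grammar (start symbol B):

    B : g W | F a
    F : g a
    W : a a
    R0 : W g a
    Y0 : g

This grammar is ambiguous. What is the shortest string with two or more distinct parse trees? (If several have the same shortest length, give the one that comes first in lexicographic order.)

length 3: g a a has 2 parse trees

Two derivations of g a a:
  B ⇒ g W ⇒ g a a
  B ⇒ F a ⇒ g a a

g a a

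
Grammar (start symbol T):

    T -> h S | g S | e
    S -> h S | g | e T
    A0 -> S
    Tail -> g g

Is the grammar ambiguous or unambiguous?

Unambiguous

Only T, S are reachable from T; ignoring the rest: The reachable rules are right-linear with at most one rule per (nonterminal, next-terminal) pair. Each input token forces the next rule, so parsing is deterministic.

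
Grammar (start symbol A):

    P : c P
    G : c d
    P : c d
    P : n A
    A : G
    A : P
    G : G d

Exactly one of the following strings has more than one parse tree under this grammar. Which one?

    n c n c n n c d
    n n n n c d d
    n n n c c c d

n c n c n n c d: 2 trees
n n n n c d d: 1 tree
n n n c c c d: 1 tree

n c n c n n c d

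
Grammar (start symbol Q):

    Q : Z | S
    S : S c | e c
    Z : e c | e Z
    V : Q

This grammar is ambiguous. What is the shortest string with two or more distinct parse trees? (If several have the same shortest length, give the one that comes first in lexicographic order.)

e c

length 2: e c has 2 parse trees

Two derivations of e c:
  Q ⇒ Z ⇒ e c
  Q ⇒ S ⇒ e c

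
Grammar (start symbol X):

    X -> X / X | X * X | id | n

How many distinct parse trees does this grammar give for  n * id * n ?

2

Parse trees for n * id * n:
  [X [X n] * [X [X id] * [X n]]]
  [X [X [X n] * [X id]] * [X n]]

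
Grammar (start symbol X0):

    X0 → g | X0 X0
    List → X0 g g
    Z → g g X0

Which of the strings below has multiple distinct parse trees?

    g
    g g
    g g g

g g g

g: 1 tree
g g: 1 tree
g g g: 2 trees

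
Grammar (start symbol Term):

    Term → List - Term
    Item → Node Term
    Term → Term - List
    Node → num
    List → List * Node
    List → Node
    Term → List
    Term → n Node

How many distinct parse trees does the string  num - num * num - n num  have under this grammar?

Parse trees for num - num * num - n num:
  [Term [List [Node num]] - [Term [List [List [Node num]] * [Node num]] - [Term n [Node num]]]]

1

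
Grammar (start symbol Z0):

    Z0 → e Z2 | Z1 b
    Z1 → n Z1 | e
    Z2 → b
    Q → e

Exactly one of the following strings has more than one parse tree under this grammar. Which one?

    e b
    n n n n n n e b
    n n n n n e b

e b

e b: 2 trees
n n n n n n e b: 1 tree
n n n n n e b: 1 tree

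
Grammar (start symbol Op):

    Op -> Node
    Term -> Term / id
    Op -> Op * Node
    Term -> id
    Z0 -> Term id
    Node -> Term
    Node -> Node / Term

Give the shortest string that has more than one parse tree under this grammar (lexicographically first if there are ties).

id / id

length 1: no string has ≥2 trees
length 3: id / id has 2 parse trees

Two derivations of id / id:
  Op ⇒ Node ⇒ Term ⇒ Term / id ⇒ id / id
  Op ⇒ Node ⇒ Node / Term ⇒ Term / Term ⇒ id / Term ⇒ id / id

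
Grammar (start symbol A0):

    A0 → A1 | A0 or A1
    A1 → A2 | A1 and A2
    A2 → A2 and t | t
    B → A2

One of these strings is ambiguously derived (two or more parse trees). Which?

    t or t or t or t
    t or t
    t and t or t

t and t or t

t or t or t or t: 1 tree
t or t: 1 tree
t and t or t: 2 trees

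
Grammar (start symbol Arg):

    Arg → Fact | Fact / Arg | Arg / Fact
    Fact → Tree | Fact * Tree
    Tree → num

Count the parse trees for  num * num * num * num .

Parse trees for num * num * num * num:
  [Arg [Fact [Fact [Fact [Fact [Tree num]] * [Tree num]] * [Tree num]] * [Tree num]]]

1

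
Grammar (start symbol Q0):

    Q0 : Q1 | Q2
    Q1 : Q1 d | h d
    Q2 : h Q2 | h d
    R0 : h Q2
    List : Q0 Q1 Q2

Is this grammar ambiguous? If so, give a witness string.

Ambiguous

Witness: h d

Derivation 1: Q0 ⇒ Q1 ⇒ h d
Derivation 2: Q0 ⇒ Q2 ⇒ h d

Two distinct leftmost derivations for the same string.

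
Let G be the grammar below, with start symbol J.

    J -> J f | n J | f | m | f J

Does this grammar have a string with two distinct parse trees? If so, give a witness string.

Witness: f f

Derivation 1: J ⇒ J f ⇒ f f
Derivation 2: J ⇒ f J ⇒ f f

Two distinct leftmost derivations for the same string.

Ambiguous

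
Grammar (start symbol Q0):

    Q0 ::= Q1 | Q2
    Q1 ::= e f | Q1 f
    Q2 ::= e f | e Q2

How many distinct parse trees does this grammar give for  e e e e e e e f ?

1

Parse trees for e e e e e e e f:
  [Q0 [Q2 e [Q2 e [Q2 e [Q2 e [Q2 e [Q2 e [Q2 e f]]]]]]]]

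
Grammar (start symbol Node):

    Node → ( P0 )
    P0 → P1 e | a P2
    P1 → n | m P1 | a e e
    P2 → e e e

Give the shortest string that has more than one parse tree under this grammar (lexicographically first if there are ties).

( a e e e )

length 4: no string has ≥2 trees
length 5: no string has ≥2 trees
length 6: ( a e e e ) has 2 parse trees

Two derivations of ( a e e e ):
  Node ⇒ ( P0 ) ⇒ ( P1 e ) ⇒ ( a e e e )
  Node ⇒ ( P0 ) ⇒ ( a P2 ) ⇒ ( a e e e )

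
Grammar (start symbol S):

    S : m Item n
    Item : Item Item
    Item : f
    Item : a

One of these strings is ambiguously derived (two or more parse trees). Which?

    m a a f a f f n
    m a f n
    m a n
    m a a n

m a a f a f f n: 42 trees
m a f n: 1 tree
m a n: 1 tree
m a a n: 1 tree

m a a f a f f n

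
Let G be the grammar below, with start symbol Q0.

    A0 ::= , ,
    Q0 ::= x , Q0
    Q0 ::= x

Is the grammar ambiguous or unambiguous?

Unambiguous

Only Q0 is reachable from Q0; ignoring the rest: The reachable grammar is A → atom sep A | atom. Each atom is followed by either the separator (recurse) or end-of-string (stop) — no choice point.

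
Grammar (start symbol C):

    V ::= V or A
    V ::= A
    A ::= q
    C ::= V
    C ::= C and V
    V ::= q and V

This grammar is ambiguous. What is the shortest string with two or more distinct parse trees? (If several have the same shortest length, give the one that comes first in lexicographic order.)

length 1: no string has ≥2 trees
length 3: q and q has 2 parse trees

Two derivations of q and q:
  C ⇒ V ⇒ q and V ⇒ q and A ⇒ q and q
  C ⇒ C and V ⇒ V and V ⇒ A and V ⇒ q and V ⇒ q and A ⇒ q and q

q and q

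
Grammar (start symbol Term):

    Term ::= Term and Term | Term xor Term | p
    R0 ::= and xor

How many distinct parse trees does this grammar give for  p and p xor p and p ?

Parse trees for p and p xor p and p:
  [Term [Term p] and [Term [Term [Term p] xor [Term p]] and [Term p]]]
  [Term [Term p] and [Term [Term p] xor [Term [Term p] and [Term p]]]]
  [Term [Term [Term p] and [Term [Term p] xor [Term p]]] and [Term p]]
  [Term [Term [Term [Term p] and [Term p]] xor [Term p]] and [Term p]]
  [Term [Term [Term p] and [Term p]] xor [Term [Term p] and [Term p]]]

5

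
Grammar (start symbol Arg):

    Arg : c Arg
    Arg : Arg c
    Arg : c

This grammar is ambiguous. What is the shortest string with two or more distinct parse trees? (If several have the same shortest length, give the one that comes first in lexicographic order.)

c c

length 1: no string has ≥2 trees
length 2: c c has 2 parse trees

Two derivations of c c:
  Arg ⇒ c Arg ⇒ c c
  Arg ⇒ Arg c ⇒ c c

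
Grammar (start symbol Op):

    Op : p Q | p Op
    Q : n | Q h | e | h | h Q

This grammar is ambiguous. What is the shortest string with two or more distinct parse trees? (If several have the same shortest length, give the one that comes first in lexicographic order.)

length 2: no string has ≥2 trees
length 3: p h h has 2 parse trees

Two derivations of p h h:
  Op ⇒ p Q ⇒ p Q h ⇒ p h h
  Op ⇒ p Q ⇒ p h Q ⇒ p h h

p h h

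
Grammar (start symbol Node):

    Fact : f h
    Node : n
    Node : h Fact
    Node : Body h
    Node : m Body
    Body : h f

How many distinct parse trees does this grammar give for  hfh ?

2

Parse trees for hfh:
  [Node h [Fact f h]]
  [Node [Body h f] h]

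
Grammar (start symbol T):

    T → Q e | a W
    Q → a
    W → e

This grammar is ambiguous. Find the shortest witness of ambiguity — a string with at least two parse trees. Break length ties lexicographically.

length 2: a e has 2 parse trees

Two derivations of a e:
  T ⇒ Q e ⇒ a e
  T ⇒ a W ⇒ a e

a e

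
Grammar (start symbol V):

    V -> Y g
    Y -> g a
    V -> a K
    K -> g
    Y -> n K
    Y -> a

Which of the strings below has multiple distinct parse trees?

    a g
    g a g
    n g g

a g

a g: 2 trees
g a g: 1 tree
n g g: 1 tree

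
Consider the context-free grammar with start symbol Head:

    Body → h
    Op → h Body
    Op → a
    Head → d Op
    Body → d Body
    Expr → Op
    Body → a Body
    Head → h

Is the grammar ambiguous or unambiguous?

Only Head, Op, Body are reachable from Head; ignoring the rest: Restricted to the reachable nonterminals, every rule has the form A → t or A → t B, and no two rules for the same A share a first terminal. The grammar encodes a DFA — one run per string.

Unambiguous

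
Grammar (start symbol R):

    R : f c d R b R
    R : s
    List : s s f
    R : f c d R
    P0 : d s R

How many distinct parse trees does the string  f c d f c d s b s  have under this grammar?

2

Parse trees for f c d f c d s b s:
  [R f c d [R f c d [R s]] b [R s]]
  [R f c d [R f c d [R s] b [R s]]]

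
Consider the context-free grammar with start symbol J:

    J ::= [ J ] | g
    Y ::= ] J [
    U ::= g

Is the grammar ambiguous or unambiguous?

(Y, U are unreachable from J, so their rules don't affect L(J).) Each string is a nest of matched brackets around a single atom. An opening bracket forces the recursive rule; an atom forces the base rule.

Unambiguous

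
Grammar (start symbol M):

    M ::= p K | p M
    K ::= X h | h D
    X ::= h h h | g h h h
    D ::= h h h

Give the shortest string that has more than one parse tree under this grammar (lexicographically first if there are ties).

p h h h h

length 5: p h h h h has 2 parse trees

Two derivations of p h h h h:
  M ⇒ p K ⇒ p X h ⇒ p h h h h
  M ⇒ p K ⇒ p h D ⇒ p h h h h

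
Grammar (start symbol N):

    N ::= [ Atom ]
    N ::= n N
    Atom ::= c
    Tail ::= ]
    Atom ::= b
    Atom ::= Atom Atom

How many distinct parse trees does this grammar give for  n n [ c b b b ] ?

Parse trees for n n [ c b b b ]:
  [N n [N n [N [ [Atom [Atom c] [Atom [Atom b] [Atom [Atom b] [Atom b]]]] ]]]]
  [N n [N n [N [ [Atom [Atom c] [Atom [Atom [Atom b] [Atom b]] [Atom b]]] ]]]]
  [N n [N n [N [ [Atom [Atom [Atom c] [Atom b]] [Atom [Atom b] [Atom b]]] ]]]]
  [N n [N n [N [ [Atom [Atom [Atom c] [Atom [Atom b] [Atom b]]] [Atom b]] ]]]]
  [N n [N n [N [ [Atom [Atom [Atom [Atom c] [Atom b]] [Atom b]] [Atom b]] ]]]]

5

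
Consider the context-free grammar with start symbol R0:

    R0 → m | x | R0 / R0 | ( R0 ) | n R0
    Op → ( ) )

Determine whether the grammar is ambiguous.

Ambiguous

Witness: n m / m

Derivation 1: R0 ⇒ R0 / R0 ⇒ n R0 / R0 ⇒ n m / R0 ⇒ n m / m
Derivation 2: R0 ⇒ n R0 ⇒ n R0 / R0 ⇒ n m / R0 ⇒ n m / m

Two distinct leftmost derivations for the same string.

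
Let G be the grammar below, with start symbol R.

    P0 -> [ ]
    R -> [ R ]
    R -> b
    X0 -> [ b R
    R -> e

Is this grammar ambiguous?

Only R is reachable from R; ignoring the rest: L(R) is { openⁿ atom closeⁿ : n ≥ 0 }. The bracket depth fixes n, and the derivation is forced at every step.

Unambiguous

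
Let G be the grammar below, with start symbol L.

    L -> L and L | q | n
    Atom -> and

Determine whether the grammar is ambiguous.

Ambiguous

Witness: n and n and n

Derivation 1: L ⇒ L and L ⇒ L and L and L ⇒ n and L and L ⇒ n and n and L ⇒ n and n and n
Derivation 2: L ⇒ L and L ⇒ n and L ⇒ n and L and L ⇒ n and n and L ⇒ n and n and n

Two distinct leftmost derivations for the same string.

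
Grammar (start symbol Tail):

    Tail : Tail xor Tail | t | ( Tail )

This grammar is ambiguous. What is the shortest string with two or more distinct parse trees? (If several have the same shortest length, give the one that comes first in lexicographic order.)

length 1: no string has ≥2 trees
length 3: no string has ≥2 trees
length 5: t xor t xor t has 2 parse trees

Two derivations of t xor t xor t:
  Tail ⇒ Tail xor Tail ⇒ Tail xor Tail xor Tail ⇒ t xor Tail xor Tail ⇒ t xor t xor Tail ⇒ t xor t xor t
  Tail ⇒ Tail xor Tail ⇒ t xor Tail ⇒ t xor Tail xor Tail ⇒ t xor t xor Tail ⇒ t xor t xor t

t xor t xor t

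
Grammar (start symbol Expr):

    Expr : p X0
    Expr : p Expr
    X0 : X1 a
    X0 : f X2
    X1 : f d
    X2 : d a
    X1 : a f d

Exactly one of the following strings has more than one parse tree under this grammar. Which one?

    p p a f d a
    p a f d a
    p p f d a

p p a f d a: 1 tree
p a f d a: 1 tree
p p f d a: 2 trees

p p f d a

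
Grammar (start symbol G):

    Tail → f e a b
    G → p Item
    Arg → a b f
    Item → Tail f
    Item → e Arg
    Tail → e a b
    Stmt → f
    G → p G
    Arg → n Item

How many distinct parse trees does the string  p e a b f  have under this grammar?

Parse trees for p e a b f:
  [G p [Item [Tail e a b] f]]
  [G p [Item e [Arg a b f]]]

2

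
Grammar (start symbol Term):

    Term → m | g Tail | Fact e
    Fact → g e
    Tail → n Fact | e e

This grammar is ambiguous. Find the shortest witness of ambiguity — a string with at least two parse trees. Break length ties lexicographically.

length 1: no string has ≥2 trees
length 3: g e e has 2 parse trees

Two derivations of g e e:
  Term ⇒ g Tail ⇒ g e e
  Term ⇒ Fact e ⇒ g e e

g e e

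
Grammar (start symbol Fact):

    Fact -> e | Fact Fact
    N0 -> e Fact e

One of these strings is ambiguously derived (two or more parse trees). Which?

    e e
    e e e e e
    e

e e: 1 tree
e e e e e: 14 trees
e: 1 tree

e e e e e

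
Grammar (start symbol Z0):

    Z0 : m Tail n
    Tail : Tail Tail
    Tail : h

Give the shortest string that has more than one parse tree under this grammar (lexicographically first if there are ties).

m h h h n

length 3: no string has ≥2 trees
length 4: no string has ≥2 trees
length 5: m h h h n has 2 parse trees

Two derivations of m h h h n:
  Z0 ⇒ m Tail n ⇒ m Tail Tail n ⇒ m Tail Tail Tail n ⇒ m h Tail Tail n ⇒ m h h Tail n ⇒ m h h h n
  Z0 ⇒ m Tail n ⇒ m Tail Tail n ⇒ m h Tail n ⇒ m h Tail Tail n ⇒ m h h Tail n ⇒ m h h h n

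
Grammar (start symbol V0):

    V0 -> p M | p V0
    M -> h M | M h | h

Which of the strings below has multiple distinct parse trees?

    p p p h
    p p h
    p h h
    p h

p h h

p p p h: 1 tree
p p h: 1 tree
p h h: 2 trees
p h: 1 tree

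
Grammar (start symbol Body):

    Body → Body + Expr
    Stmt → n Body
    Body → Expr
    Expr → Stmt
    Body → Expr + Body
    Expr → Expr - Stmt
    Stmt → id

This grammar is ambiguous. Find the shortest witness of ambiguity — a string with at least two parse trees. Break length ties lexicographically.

length 1: no string has ≥2 trees
length 2: no string has ≥2 trees
length 3: id + id has 2 parse trees

Two derivations of id + id:
  Body ⇒ Body + Expr ⇒ Expr + Expr ⇒ Stmt + Expr ⇒ id + Expr ⇒ id + Stmt ⇒ id + id
  Body ⇒ Expr + Body ⇒ Stmt + Body ⇒ id + Body ⇒ id + Expr ⇒ id + Stmt ⇒ id + id

id + id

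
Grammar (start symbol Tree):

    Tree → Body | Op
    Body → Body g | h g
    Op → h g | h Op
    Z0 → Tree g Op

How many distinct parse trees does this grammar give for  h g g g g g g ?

1

Parse trees for h g g g g g g:
  [Tree [Body [Body [Body [Body [Body [Body h g] g] g] g] g] g]]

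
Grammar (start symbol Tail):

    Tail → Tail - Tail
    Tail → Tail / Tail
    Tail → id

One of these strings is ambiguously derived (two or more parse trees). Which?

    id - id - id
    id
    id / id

id - id - id

id - id - id: 2 trees
id: 1 tree
id / id: 1 tree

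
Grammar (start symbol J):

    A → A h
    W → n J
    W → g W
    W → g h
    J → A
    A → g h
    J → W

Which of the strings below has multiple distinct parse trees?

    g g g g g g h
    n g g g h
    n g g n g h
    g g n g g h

n g g n g h

g g g g g g h: 1 tree
n g g g h: 1 tree
n g g n g h: 2 trees
g g n g g h: 1 tree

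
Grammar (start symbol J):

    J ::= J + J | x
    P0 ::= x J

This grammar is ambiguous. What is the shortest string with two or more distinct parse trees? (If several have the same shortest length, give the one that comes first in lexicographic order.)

length 1: no string has ≥2 trees
length 3: no string has ≥2 trees
length 5: x + x + x has 2 parse trees

Two derivations of x + x + x:
  J ⇒ J + J ⇒ J + J + J ⇒ x + J + J ⇒ x + x + J ⇒ x + x + x
  J ⇒ J + J ⇒ x + J ⇒ x + J + J ⇒ x + x + J ⇒ x + x + x

x + x + x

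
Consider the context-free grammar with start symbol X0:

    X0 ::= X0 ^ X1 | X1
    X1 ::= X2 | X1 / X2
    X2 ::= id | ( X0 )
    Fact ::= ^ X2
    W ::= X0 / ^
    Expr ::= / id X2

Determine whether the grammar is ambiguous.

Only X0, X1, X2 are reachable from X0; ignoring the rest: This is a standard precedence ladder (X0 over X1 over X2), with each level left-recursive on its own operator ('^' at X0, '/' at X1). That structure is LR(1), hence unambiguous.

Unambiguous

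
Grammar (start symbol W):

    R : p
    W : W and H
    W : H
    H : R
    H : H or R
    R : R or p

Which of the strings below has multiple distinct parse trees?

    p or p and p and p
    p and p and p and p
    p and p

p or p and p and p

p or p and p and p: 2 trees
p and p and p and p: 1 tree
p and p: 1 tree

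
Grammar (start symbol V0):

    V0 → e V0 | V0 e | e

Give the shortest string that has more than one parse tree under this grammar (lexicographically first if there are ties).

e e

length 1: no string has ≥2 trees
length 2: e e has 2 parse trees

Two derivations of e e:
  V0 ⇒ e V0 ⇒ e e
  V0 ⇒ V0 e ⇒ e e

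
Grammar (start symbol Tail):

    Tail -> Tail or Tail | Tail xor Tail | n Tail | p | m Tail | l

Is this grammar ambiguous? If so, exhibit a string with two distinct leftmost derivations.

Witness: m l or l

Derivation 1: Tail ⇒ Tail or Tail ⇒ m Tail or Tail ⇒ m l or Tail ⇒ m l or l
Derivation 2: Tail ⇒ m Tail ⇒ m Tail or Tail ⇒ m l or Tail ⇒ m l or l

Two distinct leftmost derivations for the same string.

Ambiguous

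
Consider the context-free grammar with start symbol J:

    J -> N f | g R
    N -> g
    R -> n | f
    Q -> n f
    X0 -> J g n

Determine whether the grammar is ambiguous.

Ambiguous

Witness: g f

Derivation 1: J ⇒ N f ⇒ g f
Derivation 2: J ⇒ g R ⇒ g f

Two distinct leftmost derivations for the same string.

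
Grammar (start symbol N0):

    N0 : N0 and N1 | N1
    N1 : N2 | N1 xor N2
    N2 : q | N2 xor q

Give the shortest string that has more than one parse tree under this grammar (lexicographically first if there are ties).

q xor q

length 1: no string has ≥2 trees
length 3: q xor q has 2 parse trees

Two derivations of q xor q:
  N0 ⇒ N1 ⇒ N2 ⇒ N2 xor q ⇒ q xor q
  N0 ⇒ N1 ⇒ N1 xor N2 ⇒ N2 xor N2 ⇒ q xor N2 ⇒ q xor q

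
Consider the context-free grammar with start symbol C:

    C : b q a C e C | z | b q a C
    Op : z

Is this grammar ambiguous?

Ambiguous

Witness: b q a b q a z e z

Derivation 1: C ⇒ b q a C e C ⇒ b q a b q a C e C ⇒ b q a b q a z e C ⇒ b q a b q a z e z
Derivation 2: C ⇒ b q a C ⇒ b q a b q a C e C ⇒ b q a b q a z e C ⇒ b q a b q a z e z

Two distinct leftmost derivations for the same string.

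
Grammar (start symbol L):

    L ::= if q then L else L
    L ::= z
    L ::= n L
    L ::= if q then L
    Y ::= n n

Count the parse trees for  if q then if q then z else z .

2

Parse trees for if q then if q then z else z:
  [L if q then [L if q then [L z]] else [L z]]
  [L if q then [L if q then [L z] else [L z]]]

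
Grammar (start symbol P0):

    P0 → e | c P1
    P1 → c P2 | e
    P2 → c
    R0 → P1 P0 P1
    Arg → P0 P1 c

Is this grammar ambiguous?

Unambiguous

(R0, Arg are unreachable from P0, so their rules don't affect L(P0).) Each reachable nonterminal has at most one production per leading terminal, and all productions are right-linear; the derivation is determined token-by-token.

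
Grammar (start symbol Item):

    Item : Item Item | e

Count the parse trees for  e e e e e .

Parse trees for e e e e e (showing first 6 of 14):
  [Item [Item e] [Item [Item e] [Item [Item e] [Item [Item e] [Item e]]]]]
  [Item [Item e] [Item [Item e] [Item [Item [Item e] [Item e]] [Item e]]]]
  [Item [Item e] [Item [Item [Item e] [Item e]] [Item [Item e] [Item e]]]]
  [Item [Item e] [Item [Item [Item e] [Item [Item e] [Item e]]] [Item e]]]
  [Item [Item e] [Item [Item [Item [Item e] [Item e]] [Item e]] [Item e]]]
  [Item [Item [Item e] [Item e]] [Item [Item e] [Item [Item e] [Item e]]]]

14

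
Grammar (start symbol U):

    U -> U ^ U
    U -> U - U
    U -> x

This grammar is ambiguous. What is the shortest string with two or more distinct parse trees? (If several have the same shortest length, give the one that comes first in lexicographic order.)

length 1: no string has ≥2 trees
length 3: no string has ≥2 trees
length 5: x - x - x has 2 parse trees

Two derivations of x - x - x:
  U ⇒ U - U ⇒ U - U - U ⇒ x - U - U ⇒ x - x - U ⇒ x - x - x
  U ⇒ U - U ⇒ x - U ⇒ x - U - U ⇒ x - x - U ⇒ x - x - x

x - x - x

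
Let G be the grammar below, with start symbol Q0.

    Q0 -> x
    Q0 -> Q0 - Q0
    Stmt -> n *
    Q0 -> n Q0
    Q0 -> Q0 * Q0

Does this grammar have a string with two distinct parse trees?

Witness: n x * x

Derivation 1: Q0 ⇒ n Q0 ⇒ n Q0 * Q0 ⇒ n x * Q0 ⇒ n x * x
Derivation 2: Q0 ⇒ Q0 * Q0 ⇒ n Q0 * Q0 ⇒ n x * Q0 ⇒ n x * x

Two distinct leftmost derivations for the same string.

Ambiguous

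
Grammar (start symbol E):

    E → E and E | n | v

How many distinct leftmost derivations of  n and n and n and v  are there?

Parse trees for n and n and n and v:
  [E [E n] and [E [E n] and [E [E n] and [E v]]]]
  [E [E n] and [E [E [E n] and [E n]] and [E v]]]
  [E [E [E n] and [E n]] and [E [E n] and [E v]]]
  [E [E [E n] and [E [E n] and [E n]]] and [E v]]
  [E [E [E [E n] and [E n]] and [E n]] and [E v]]

5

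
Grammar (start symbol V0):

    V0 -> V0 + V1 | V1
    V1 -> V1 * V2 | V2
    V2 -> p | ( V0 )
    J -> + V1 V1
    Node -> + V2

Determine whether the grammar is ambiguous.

Unambiguous

Only V0, V1, V2 are reachable from V0; ignoring the rest: V0 → V0 + V1 | V1  ;  V1 → V1 * V2 | V2  — a left-associative chain with V2 at the bottom. Each string factors uniquely by precedence.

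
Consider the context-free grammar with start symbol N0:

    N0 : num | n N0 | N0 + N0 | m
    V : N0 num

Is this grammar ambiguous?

Ambiguous

Witness: n m + m

Derivation 1: N0 ⇒ n N0 ⇒ n N0 + N0 ⇒ n m + N0 ⇒ n m + m
Derivation 2: N0 ⇒ N0 + N0 ⇒ n N0 + N0 ⇒ n m + N0 ⇒ n m + m

Two distinct leftmost derivations for the same string.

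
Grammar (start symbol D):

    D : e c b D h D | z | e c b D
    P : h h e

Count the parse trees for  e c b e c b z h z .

2

Parse trees for e c b e c b z h z:
  [D e c b [D e c b [D z]] h [D z]]
  [D e c b [D e c b [D z] h [D z]]]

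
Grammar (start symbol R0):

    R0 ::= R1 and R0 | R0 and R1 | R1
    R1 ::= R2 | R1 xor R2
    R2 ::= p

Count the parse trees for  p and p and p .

4

Parse trees for p and p and p:
  [R0 [R1 [R2 p]] and [R0 [R1 [R2 p]] and [R0 [R1 [R2 p]]]]]
  [R0 [R1 [R2 p]] and [R0 [R0 [R1 [R2 p]]] and [R1 [R2 p]]]]
  [R0 [R0 [R1 [R2 p]] and [R0 [R1 [R2 p]]]] and [R1 [R2 p]]]
  [R0 [R0 [R0 [R1 [R2 p]]] and [R1 [R2 p]]] and [R1 [R2 p]]]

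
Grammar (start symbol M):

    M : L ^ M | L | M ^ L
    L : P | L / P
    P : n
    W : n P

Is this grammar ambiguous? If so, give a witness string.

Ambiguous

Witness: n ^ n

Derivation 1: M ⇒ L ^ M ⇒ P ^ M ⇒ n ^ M ⇒ n ^ L ⇒ n ^ P ⇒ n ^ n
Derivation 2: M ⇒ M ^ L ⇒ L ^ L ⇒ P ^ L ⇒ n ^ L ⇒ n ^ P ⇒ n ^ n

Two distinct leftmost derivations for the same string.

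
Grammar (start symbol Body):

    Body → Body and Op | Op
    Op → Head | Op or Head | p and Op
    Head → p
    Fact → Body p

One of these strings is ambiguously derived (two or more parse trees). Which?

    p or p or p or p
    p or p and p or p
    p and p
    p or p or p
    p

p and p

p or p or p or p: 1 tree
p or p and p or p: 1 tree
p and p: 2 trees
p or p or p: 1 tree
p: 1 tree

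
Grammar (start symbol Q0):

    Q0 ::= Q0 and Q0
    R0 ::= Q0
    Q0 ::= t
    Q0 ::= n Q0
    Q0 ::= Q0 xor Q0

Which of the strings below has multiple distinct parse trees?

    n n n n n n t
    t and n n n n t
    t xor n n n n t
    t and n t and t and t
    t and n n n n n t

t and n t and t and t

n n n n n n t: 1 tree
t and n n n n t: 1 tree
t xor n n n n t: 1 tree
t and n t and t and t: 9 trees
t and n n n n n t: 1 tree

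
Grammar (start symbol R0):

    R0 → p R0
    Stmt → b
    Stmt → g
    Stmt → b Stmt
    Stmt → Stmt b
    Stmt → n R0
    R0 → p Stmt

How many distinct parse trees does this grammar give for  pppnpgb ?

Parse trees for pppnpgb:
  [R0 p [R0 p [R0 p [Stmt [Stmt n [R0 p [Stmt g]]] b]]]]
  [R0 p [R0 p [R0 p [Stmt n [R0 p [Stmt [Stmt g] b]]]]]]

2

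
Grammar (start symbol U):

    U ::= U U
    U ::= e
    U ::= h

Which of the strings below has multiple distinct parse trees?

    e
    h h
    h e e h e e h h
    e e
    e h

h e e h e e h h

e: 1 tree
h h: 1 tree
h e e h e e h h: 429 trees
e e: 1 tree
e h: 1 tree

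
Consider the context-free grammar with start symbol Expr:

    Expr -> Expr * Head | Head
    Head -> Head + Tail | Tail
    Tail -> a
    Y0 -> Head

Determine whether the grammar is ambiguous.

(Y0 is unreachable from Expr, so its rules don't affect L(Expr).) Expr → Expr * Head | Head  ;  Head → Head + Tail | Tail  — a left-associative chain with Tail at the bottom. Each string factors uniquely by precedence.

Unambiguous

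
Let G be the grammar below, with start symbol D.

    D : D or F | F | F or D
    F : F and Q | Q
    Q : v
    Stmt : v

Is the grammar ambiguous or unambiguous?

Ambiguous

Witness: v or v

Derivation 1: D ⇒ D or F ⇒ F or F ⇒ Q or F ⇒ v or F ⇒ v or Q ⇒ v or v
Derivation 2: D ⇒ F or D ⇒ Q or D ⇒ v or D ⇒ v or F ⇒ v or Q ⇒ v or v

Two distinct leftmost derivations for the same string.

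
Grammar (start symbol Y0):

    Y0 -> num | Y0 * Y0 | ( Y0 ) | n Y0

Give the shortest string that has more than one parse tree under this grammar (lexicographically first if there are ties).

n num * num

length 1: no string has ≥2 trees
length 2: no string has ≥2 trees
length 3: no string has ≥2 trees
length 4: n num * num has 2 parse trees

Two derivations of n num * num:
  Y0 ⇒ Y0 * Y0 ⇒ n Y0 * Y0 ⇒ n num * Y0 ⇒ n num * num
  Y0 ⇒ n Y0 ⇒ n Y0 * Y0 ⇒ n num * Y0 ⇒ n num * num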